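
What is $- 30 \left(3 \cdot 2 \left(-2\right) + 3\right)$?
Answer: $270$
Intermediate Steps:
$- 30 \left(3 \cdot 2 \left(-2\right) + 3\right) = - 30 \left(6 \left(-2\right) + 3\right) = - 30 \left(-12 + 3\right) = \left(-30\right) \left(-9\right) = 270$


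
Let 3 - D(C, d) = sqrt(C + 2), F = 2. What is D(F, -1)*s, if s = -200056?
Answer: -200056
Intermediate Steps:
D(C, d) = 3 - sqrt(2 + C) (D(C, d) = 3 - sqrt(C + 2) = 3 - sqrt(2 + C))
D(F, -1)*s = (3 - sqrt(2 + 2))*(-200056) = (3 - sqrt(4))*(-200056) = (3 - 1*2)*(-200056) = (3 - 2)*(-200056) = 1*(-200056) = -200056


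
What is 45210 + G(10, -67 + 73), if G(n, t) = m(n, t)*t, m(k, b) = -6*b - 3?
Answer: 44976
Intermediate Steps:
m(k, b) = -3 - 6*b
G(n, t) = t*(-3 - 6*t) (G(n, t) = (-3 - 6*t)*t = t*(-3 - 6*t))
45210 + G(10, -67 + 73) = 45210 - 3*(-67 + 73)*(1 + 2*(-67 + 73)) = 45210 - 3*6*(1 + 2*6) = 45210 - 3*6*(1 + 12) = 45210 - 3*6*13 = 45210 - 234 = 44976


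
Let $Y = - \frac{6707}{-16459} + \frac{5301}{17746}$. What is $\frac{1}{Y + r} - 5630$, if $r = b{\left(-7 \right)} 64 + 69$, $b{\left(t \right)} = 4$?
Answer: $- \frac{28189314957164}{5006985849} \approx -5630.0$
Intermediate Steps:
$Y = \frac{10856399}{15372706}$ ($Y = \left(-6707\right) \left(- \frac{1}{16459}\right) + 5301 \cdot \frac{1}{17746} = \frac{6707}{16459} + \frac{279}{934} = \frac{10856399}{15372706} \approx 0.70621$)
$r = 325$ ($r = 4 \cdot 64 + 69 = 256 + 69 = 325$)
$\frac{1}{Y + r} - 5630 = \frac{1}{\frac{10856399}{15372706} + 325} - 5630 = \frac{1}{\frac{5006985849}{15372706}} - 5630 = \frac{15372706}{5006985849} - 5630 = - \frac{28189314957164}{5006985849}$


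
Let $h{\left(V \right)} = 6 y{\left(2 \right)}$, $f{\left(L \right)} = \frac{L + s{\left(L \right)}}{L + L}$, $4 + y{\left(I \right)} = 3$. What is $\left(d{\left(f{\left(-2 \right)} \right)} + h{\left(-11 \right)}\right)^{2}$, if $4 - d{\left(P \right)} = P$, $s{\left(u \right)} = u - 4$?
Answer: $16$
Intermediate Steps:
$s{\left(u \right)} = -4 + u$
$y{\left(I \right)} = -1$ ($y{\left(I \right)} = -4 + 3 = -1$)
$f{\left(L \right)} = \frac{-4 + 2 L}{2 L}$ ($f{\left(L \right)} = \frac{L + \left(-4 + L\right)}{L + L} = \frac{-4 + 2 L}{2 L}$)
$h{\left(V \right)} = -6$ ($h{\left(V \right)} = 6 \left(-1\right) = -6$)
$d{\left(P \right)} = 4 - P$
$\left(d{\left(f{\left(-2 \right)} \right)} + h{\left(-11 \right)}\right)^{2} = \left(\left(4 - \frac{-2 - 2}{-2}\right) - 6\right)^{2} = \left(\left(4 - \left(- \frac{1}{2}\right) \left(-4\right)\right) - 6\right)^{2} = \left(\left(4 - 2\right) - 6\right)^{2} = \left(2 - 6\right)^{2} = \left(-4\right)^{2} = 16$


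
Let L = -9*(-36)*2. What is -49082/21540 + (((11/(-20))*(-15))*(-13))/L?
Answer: -3790589/1550880 ≈ -2.4442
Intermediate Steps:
L = 648 (L = 324*2 = 648)
-49082/21540 + (((11/(-20))*(-15))*(-13))/L = -49082/21540 + (((11/(-20))*(-15))*(-13))/648 = -49082*1/21540 + (((11*(-1/20))*(-15))*(-13))*(1/648) = -24541/10770 + (-11/20*(-15)*(-13))*(1/648) = -24541/10770 + ((33/4)*(-13))*(1/648) = -24541/10770 - 429/4*1/648 = -24541/10770 - 143/864 = -3790589/1550880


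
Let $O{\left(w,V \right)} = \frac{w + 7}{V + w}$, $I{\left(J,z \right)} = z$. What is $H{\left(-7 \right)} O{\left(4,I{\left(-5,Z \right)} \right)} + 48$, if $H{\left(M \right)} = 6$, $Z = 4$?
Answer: $\frac{225}{4} \approx 56.25$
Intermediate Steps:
$O{\left(w,V \right)} = \frac{7 + w}{V + w}$
$H{\left(-7 \right)} O{\left(4,I{\left(-5,Z \right)} \right)} + 48 = 6 \frac{7 + 4}{4 + 4} + 48 = 6 \cdot \frac{1}{8} \cdot 11 + 48 = 6 \cdot \frac{11}{8} + 48 = \frac{33}{4} + 48 = \frac{225}{4}$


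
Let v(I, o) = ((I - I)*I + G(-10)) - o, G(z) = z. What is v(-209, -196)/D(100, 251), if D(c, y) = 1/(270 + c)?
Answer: 68820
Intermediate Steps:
v(I, o) = -10 - o (v(I, o) = ((I - I)*I - 10) - o = (0*I - 10) - o = (0 - 10) - o = -10 - o)
v(-209, -196)/D(100, 251) = (-10 - 1*(-196))/(1/(270 + 100)) = (-10 + 196)/(1/370) = 186/(1/370) = 186*370 = 68820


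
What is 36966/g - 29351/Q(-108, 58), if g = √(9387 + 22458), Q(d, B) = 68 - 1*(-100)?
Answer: -4193/24 + 12322*√31845/10615 ≈ 32.440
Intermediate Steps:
Q(d, B) = 168 (Q(d, B) = 68 + 100 = 168)
g = √31845 ≈ 178.45
36966/g - 29351/Q(-108, 58) = 36966/(√31845) - 29351/168 = 36966*(√31845/31845) - 29351*1/168 = 12322*√31845/10615 - 4193/24 = -4193/24 + 12322*√31845/10615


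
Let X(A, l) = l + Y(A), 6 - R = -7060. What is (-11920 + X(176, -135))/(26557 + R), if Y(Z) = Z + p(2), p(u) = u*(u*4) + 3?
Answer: -11860/33623 ≈ -0.35273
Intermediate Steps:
R = 7066 (R = 6 - 1*(-7060) = 6 + 7060 = 7066)
p(u) = 3 + 4*u**2 (p(u) = u*(4*u) + 3 = 4*u**2 + 3 = 3 + 4*u**2)
Y(Z) = 19 + Z (Y(Z) = Z + (3 + 4*2**2) = Z + (3 + 4*4) = Z + (3 + 16) = Z + 19 = 19 + Z)
X(A, l) = 19 + A + l (X(A, l) = l + (19 + A) = 19 + A + l)
(-11920 + X(176, -135))/(26557 + R) = (-11920 + (19 + 176 - 135))/(26557 + 7066) = (-11920 + 60)/33623 = -11860*1/33623 = -11860/33623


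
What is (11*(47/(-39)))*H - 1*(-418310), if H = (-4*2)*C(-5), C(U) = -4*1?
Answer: 16297546/39 ≈ 4.1789e+5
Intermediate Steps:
C(U) = -4
H = 32 (H = -4*2*(-4) = -8*(-4) = 32)
(11*(47/(-39)))*H - 1*(-418310) = (11*(47/(-39)))*32 - 1*(-418310) = (11*(47*(-1/39)))*32 + 418310 = (11*(-47/39))*32 + 418310 = -517/39*32 + 418310 = -16544/39 + 418310 = 16297546/39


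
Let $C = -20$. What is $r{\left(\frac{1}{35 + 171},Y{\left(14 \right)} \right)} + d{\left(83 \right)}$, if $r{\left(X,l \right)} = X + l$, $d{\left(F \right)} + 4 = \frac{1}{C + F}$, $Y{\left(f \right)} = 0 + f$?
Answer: $\frac{130049}{12978} \approx 10.021$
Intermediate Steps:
$Y{\left(f \right)} = f$
$d{\left(F \right)} = -4 + \frac{1}{-20 + F}$
$r{\left(\frac{1}{35 + 171},Y{\left(14 \right)} \right)} + d{\left(83 \right)} = \left(\frac{1}{35 + 171} + 14\right) + \frac{81 - 332}{-20 + 83} = \left(\frac{1}{206} + 14\right) + \frac{81 - 332}{63} = \left(\frac{1}{206} + 14\right) + \frac{1}{63} \left(-251\right) = \frac{2885}{206} - \frac{251}{63} = \frac{130049}{12978}$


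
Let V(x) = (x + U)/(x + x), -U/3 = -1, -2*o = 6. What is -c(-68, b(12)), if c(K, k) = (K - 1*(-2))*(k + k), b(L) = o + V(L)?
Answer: -627/2 ≈ -313.50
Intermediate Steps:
o = -3 (o = -½*6 = -3)
U = 3 (U = -3*(-1) = 3)
V(x) = (3 + x)/(2*x) (V(x) = (x + 3)/(x + x) = (3 + x)/((2*x)) = (3 + x)*(1/(2*x)) = (3 + x)/(2*x))
b(L) = -3 + (3 + L)/(2*L)
c(K, k) = 2*k*(2 + K) (c(K, k) = (K + 2)*(2*k) = (2 + K)*(2*k) = 2*k*(2 + K))
-c(-68, b(12)) = -2*(½)*(3 - 5*12)/12*(2 - 68) = -2*(½)*(1/12)*(3 - 60)*(-66) = -2*(½)*(1/12)*(-57)*(-66) = -2*(-19)*(-66)/8 = -1*627/2 = -627/2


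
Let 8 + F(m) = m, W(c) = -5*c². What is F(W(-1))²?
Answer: 169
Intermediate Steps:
F(m) = -8 + m
F(W(-1))² = (-8 - 5*(-1)²)² = (-8 - 5*1)² = (-8 - 5)² = (-13)² = 169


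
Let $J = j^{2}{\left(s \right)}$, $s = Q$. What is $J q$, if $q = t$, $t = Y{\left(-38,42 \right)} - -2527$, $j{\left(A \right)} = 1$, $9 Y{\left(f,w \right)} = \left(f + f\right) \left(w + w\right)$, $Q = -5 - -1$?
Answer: $\frac{5453}{3} \approx 1817.7$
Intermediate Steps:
$Q = -4$ ($Q = -5 + 1 = -4$)
$s = -4$
$Y{\left(f,w \right)} = \frac{4 f w}{9}$ ($Y{\left(f,w \right)} = \frac{\left(f + f\right) \left(w + w\right)}{9} = \frac{2 f 2 w}{9} = \frac{4 f w}{9}$)
$t = \frac{5453}{3}$ ($t = \frac{4}{9} \left(-38\right) 42 - -2527 = - \frac{2128}{3} + 2527 = \frac{5453}{3} \approx 1817.7$)
$q = \frac{5453}{3} \approx 1817.7$
$J = 1$ ($J = 1^{2} = 1$)
$J q = 1 \cdot \frac{5453}{3} = \frac{5453}{3}$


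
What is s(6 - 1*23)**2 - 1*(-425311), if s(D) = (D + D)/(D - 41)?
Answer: 357686840/841 ≈ 4.2531e+5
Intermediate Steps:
s(D) = 2*D/(-41 + D) (s(D) = (2*D)/(-41 + D) = 2*D/(-41 + D))
s(6 - 1*23)**2 - 1*(-425311) = (2*(6 - 1*23)/(-41 + (6 - 1*23)))**2 - 1*(-425311) = (2*(6 - 23)/(-41 + (6 - 23)))**2 + 425311 = (2*(-17)/(-41 - 17))**2 + 425311 = (2*(-17)/(-58))**2 + 425311 = (2*(-17)*(-1/58))**2 + 425311 = (17/29)**2 + 425311 = 289/841 + 425311 = 357686840/841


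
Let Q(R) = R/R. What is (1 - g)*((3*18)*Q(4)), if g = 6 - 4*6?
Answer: 1026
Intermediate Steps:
Q(R) = 1
g = -18 (g = 6 - 24 = -18)
(1 - g)*((3*18)*Q(4)) = (1 - 1*(-18))*((3*18)*1) = (1 + 18)*(54*1) = 19*54 = 1026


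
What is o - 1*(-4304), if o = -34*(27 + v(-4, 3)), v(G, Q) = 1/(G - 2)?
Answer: 10175/3 ≈ 3391.7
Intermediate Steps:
v(G, Q) = 1/(-2 + G)
o = -2737/3 (o = -34*(27 + 1/(-2 - 4)) = -34*(27 + 1/(-6)) = -34*(27 - ⅙) = -34*161/6 = -2737/3 ≈ -912.33)
o - 1*(-4304) = -2737/3 - 1*(-4304) = -2737/3 + 4304 = 10175/3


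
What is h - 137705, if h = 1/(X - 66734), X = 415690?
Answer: -48052985979/348956 ≈ -1.3771e+5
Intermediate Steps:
h = 1/348956 (h = 1/(415690 - 66734) = 1/348956 ≈ 2.8657e-6)
h - 137705 = 1/348956 - 137705 = -48052985979/348956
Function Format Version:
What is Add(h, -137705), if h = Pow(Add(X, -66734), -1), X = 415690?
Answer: Rational(-48052985979, 348956) ≈ -1.3771e+5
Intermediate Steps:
h = Rational(1, 348956) (h = Pow(Add(415690, -66734), -1) = Pow(348956, -1) = Rational(1, 348956) ≈ 2.8657e-6)
Add(h, -137705) = Add(Rational(1, 348956), -137705) = Rational(-48052985979, 348956)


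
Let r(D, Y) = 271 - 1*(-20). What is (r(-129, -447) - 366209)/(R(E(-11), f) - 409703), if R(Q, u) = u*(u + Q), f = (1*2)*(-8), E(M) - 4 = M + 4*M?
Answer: 365918/408631 ≈ 0.89547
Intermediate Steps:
E(M) = 4 + 5*M (E(M) = 4 + (M + 4*M) = 4 + 5*M)
r(D, Y) = 291 (r(D, Y) = 271 + 20 = 291)
f = -16 (f = 2*(-8) = -16)
R(Q, u) = u*(Q + u)
(r(-129, -447) - 366209)/(R(E(-11), f) - 409703) = (291 - 366209)/(-16*((4 + 5*(-11)) - 16) - 409703) = -365918/(-16*((4 - 55) - 16) - 409703) = -365918/(-16*(-51 - 16) - 409703) = -365918/(-16*(-67) - 409703) = -365918/(1072 - 409703) = -365918/(-408631) = -365918*(-1/408631) = 365918/408631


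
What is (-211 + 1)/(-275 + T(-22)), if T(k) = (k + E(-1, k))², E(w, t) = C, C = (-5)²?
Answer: 15/19 ≈ 0.78947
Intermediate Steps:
C = 25
E(w, t) = 25
T(k) = (25 + k)² (T(k) = (k + 25)² = (25 + k)²)
(-211 + 1)/(-275 + T(-22)) = (-211 + 1)/(-275 + (25 - 22)²) = -210/(-275 + 3²) = -210/(-275 + 9) = -210/(-266) = -210*(-1/266) = 15/19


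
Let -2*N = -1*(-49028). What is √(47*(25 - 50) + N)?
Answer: I*√25689 ≈ 160.28*I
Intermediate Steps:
N = -24514 (N = -(-1)*(-49028)/2 = -½*49028 = -24514)
√(47*(25 - 50) + N) = √(47*(25 - 50) - 24514) = √(47*(-25) - 24514) = √(-1175 - 24514) = √(-25689) = I*√25689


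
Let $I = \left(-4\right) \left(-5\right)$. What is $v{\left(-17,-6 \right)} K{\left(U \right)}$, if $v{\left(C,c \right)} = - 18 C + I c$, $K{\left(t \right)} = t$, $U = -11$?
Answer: $-2046$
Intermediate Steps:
$I = 20$
$v{\left(C,c \right)} = - 18 C + 20 c$
$v{\left(-17,-6 \right)} K{\left(U \right)} = \left(\left(-18\right) \left(-17\right) + 20 \left(-6\right)\right) \left(-11\right) = \left(306 - 120\right) \left(-11\right) = 186 \left(-11\right) = -2046$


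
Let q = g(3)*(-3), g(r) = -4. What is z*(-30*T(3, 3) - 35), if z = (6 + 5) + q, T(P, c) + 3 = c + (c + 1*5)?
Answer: -6325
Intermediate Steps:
T(P, c) = 2 + 2*c (T(P, c) = -3 + (c + (c + 1*5)) = -3 + (c + (c + 5)) = -3 + (c + (5 + c)) = -3 + (5 + 2*c) = 2 + 2*c)
q = 12 (q = -4*(-3) = 12)
z = 23 (z = (6 + 5) + 12 = 11 + 12 = 23)
z*(-30*T(3, 3) - 35) = 23*(-30*(2 + 2*3) - 35) = 23*(-30*(2 + 6) - 35) = 23*(-30*8 - 35) = 23*(-240 - 35) = 23*(-275) = -6325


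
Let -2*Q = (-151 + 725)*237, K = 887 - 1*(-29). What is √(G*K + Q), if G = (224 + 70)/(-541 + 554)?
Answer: 3*I*√888251/13 ≈ 217.49*I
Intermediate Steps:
K = 916 (K = 887 + 29 = 916)
G = 294/13 ≈ 22.615
Q = -68019 (Q = -(-151 + 725)*237/2 = -287*237 = -½*136038 = -68019)
√(G*K + Q) = √((294/13)*916 - 68019) = √(269304/13 - 68019) = √(-614943/13) = 3*I*√888251/13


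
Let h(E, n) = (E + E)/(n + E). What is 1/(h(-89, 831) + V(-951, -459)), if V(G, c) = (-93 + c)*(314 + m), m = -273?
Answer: -371/8396561 ≈ -4.4185e-5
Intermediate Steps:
V(G, c) = -3813 + 41*c (V(G, c) = (-93 + c)*(314 - 273) = (-93 + c)*41 = -3813 + 41*c)
h(E, n) = 2*E/(E + n) (h(E, n) = (2*E)/(E + n) = 2*E/(E + n))
1/(h(-89, 831) + V(-951, -459)) = 1/(2*(-89)/(-89 + 831) + (-3813 + 41*(-459))) = 1/(2*(-89)/742 + (-3813 - 18819)) = 1/(2*(-89)*(1/742) - 22632) = 1/(-89/371 - 22632) = 1/(-8396561/371) = -371/8396561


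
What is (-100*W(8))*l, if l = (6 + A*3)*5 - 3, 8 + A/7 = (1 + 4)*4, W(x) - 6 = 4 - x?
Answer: -257400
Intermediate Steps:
W(x) = 10 - x (W(x) = 6 + (4 - x) = 10 - x)
A = 84 (A = -56 + 7*((1 + 4)*4) = -56 + 7*(5*4) = -56 + 7*20 = -56 + 140 = 84)
l = 1287 (l = (6 + 84*3)*5 - 3 = (6 + 252)*5 - 3 = 258*5 - 3 = 1290 - 3 = 1287)
(-100*W(8))*l = -100*(10 - 1*8)*1287 = -100*(10 - 8)*1287 = -100*2*1287 = -200*1287 = -257400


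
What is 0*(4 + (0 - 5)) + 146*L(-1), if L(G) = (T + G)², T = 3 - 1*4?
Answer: 584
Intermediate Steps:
T = -1 (T = 3 - 4 = -1)
L(G) = (-1 + G)²
0*(4 + (0 - 5)) + 146*L(-1) = 0*(4 + (0 - 5)) + 146*(-1 - 1)² = 0*(4 - 5) + 146*(-2)² = 0*(-1) + 146*4 = 0 + 584 = 584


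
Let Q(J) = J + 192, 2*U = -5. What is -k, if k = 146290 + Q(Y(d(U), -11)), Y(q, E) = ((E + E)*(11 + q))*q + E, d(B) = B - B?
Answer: -146471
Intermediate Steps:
U = -5/2 (U = (1/2)*(-5) = -5/2 ≈ -2.5000)
d(B) = 0
Y(q, E) = E + 2*E*q*(11 + q) (Y(q, E) = ((2*E)*(11 + q))*q + E = (2*E*(11 + q))*q + E = 2*E*q*(11 + q) + E = E + 2*E*q*(11 + q))
Q(J) = 192 + J
k = 146471 (k = 146290 + (192 - 11*(1 + 2*0**2 + 22*0)) = 146290 + (192 - 11*(1 + 2*0 + 0)) = 146290 + (192 - 11*(1 + 0 + 0)) = 146290 + (192 - 11*1) = 146290 + (192 - 11) = 146290 + 181 = 146471)
-k = -1*146471 = -146471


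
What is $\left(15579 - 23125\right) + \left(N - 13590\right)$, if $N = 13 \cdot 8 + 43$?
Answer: $-20989$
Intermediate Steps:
$N = 147$ ($N = 104 + 43 = 147$)
$\left(15579 - 23125\right) + \left(N - 13590\right) = \left(15579 - 23125\right) + \left(147 - 13590\right) = -7546 - 13443 = -20989$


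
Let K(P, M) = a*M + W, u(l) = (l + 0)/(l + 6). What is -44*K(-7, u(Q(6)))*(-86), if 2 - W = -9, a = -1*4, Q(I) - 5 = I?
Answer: 541112/17 ≈ 31830.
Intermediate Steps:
Q(I) = 5 + I
a = -4
W = 11 (W = 2 - 1*(-9) = 2 + 9 = 11)
u(l) = l/(6 + l)
K(P, M) = 11 - 4*M (K(P, M) = -4*M + 11 = 11 - 4*M)
-44*K(-7, u(Q(6)))*(-86) = -44*(11 - 4*(5 + 6)/(6 + (5 + 6)))*(-86) = -44*(11 - 44/(6 + 11))*(-86) = -44*(11 - 44/17)*(-86) = -44*143/17*(-86) = -6292/17*(-86) = 541112/17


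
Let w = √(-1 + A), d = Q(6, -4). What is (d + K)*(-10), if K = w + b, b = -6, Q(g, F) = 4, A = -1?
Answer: 20 - 10*I*√2 ≈ 20.0 - 14.142*I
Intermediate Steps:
d = 4
w = I*√2 (w = √(-1 - 1) = √(-2) = I*√2 ≈ 1.4142*I)
K = -6 + I*√2 (K = I*√2 - 6 = -6 + I*√2 ≈ -6.0 + 1.4142*I)
(d + K)*(-10) = (4 + (-6 + I*√2))*(-10) = (-2 + I*√2)*(-10) = 20 - 10*I*√2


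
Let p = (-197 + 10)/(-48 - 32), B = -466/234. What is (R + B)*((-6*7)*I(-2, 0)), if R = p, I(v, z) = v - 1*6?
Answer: 22673/195 ≈ 116.27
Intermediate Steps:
I(v, z) = -6 + v (I(v, z) = v - 6 = -6 + v)
B = -233/117 (B = -466*1/234 = -233/117 ≈ -1.9915)
p = 187/80 (p = -187/(-80) = -187*(-1/80) = 187/80 ≈ 2.3375)
R = 187/80 ≈ 2.3375
(R + B)*((-6*7)*I(-2, 0)) = (187/80 - 233/117)*((-6*7)*(-6 - 2)) = 3239*(-42*(-8))/9360 = (3239/9360)*336 = 22673/195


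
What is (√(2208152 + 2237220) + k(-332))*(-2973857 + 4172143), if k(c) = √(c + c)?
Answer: 2396572*√1111343 + 2396572*I*√166 ≈ 2.5265e+9 + 3.0878e+7*I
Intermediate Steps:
k(c) = √2*√c (k(c) = √(2*c) = √2*√c)
(√(2208152 + 2237220) + k(-332))*(-2973857 + 4172143) = (√(2208152 + 2237220) + √2*√(-332))*(-2973857 + 4172143) = (√4445372 + √2*(2*I*√83))*1198286 = (2*√1111343 + 2*I*√166)*1198286 = 2396572*√1111343 + 2396572*I*√166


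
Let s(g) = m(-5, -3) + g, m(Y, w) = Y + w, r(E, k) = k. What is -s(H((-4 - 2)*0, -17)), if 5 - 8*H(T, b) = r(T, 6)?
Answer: 65/8 ≈ 8.1250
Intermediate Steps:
H(T, b) = -⅛ (H(T, b) = 5/8 - ⅛*6 = 5/8 - ¾ = -⅛)
s(g) = -8 + g (s(g) = (-5 - 3) + g = -8 + g)
-s(H((-4 - 2)*0, -17)) = -(-8 - ⅛) = -1*(-65/8) = 65/8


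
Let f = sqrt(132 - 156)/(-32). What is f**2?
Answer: -3/128 ≈ -0.023438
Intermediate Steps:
f = -I*sqrt(6)/16 (f = sqrt(-24)*(-1/32) = (2*I*sqrt(6))*(-1/32) = -I*sqrt(6)/16 ≈ -0.15309*I)
f**2 = (-I*sqrt(6)/16)**2 = -3/128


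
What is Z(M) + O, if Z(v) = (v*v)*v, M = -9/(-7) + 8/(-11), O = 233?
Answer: 106451696/456533 ≈ 233.17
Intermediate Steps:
M = 43/77 (M = -9*(-⅐) + 8*(-1/11) = 9/7 - 8/11 = 43/77 ≈ 0.55844)
Z(v) = v³ (Z(v) = v²*v = v³)
Z(M) + O = (43/77)³ + 233 = 79507/456533 + 233 = 106451696/456533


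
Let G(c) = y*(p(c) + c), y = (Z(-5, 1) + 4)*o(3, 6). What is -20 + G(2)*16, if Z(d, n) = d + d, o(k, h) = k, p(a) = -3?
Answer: 268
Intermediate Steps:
Z(d, n) = 2*d
y = -18 (y = (2*(-5) + 4)*3 = (-10 + 4)*3 = -6*3 = -18)
G(c) = 54 - 18*c (G(c) = -18*(-3 + c) = 54 - 18*c)
-20 + G(2)*16 = -20 + (54 - 18*2)*16 = -20 + (54 - 36)*16 = -20 + 18*16 = -20 + 288 = 268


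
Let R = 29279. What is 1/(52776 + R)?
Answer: 1/82055 ≈ 1.2187e-5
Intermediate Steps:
1/(52776 + R) = 1/(52776 + 29279) = 1/82055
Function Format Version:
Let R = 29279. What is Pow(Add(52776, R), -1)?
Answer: Rational(1, 82055) ≈ 1.2187e-5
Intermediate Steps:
Pow(Add(52776, R), -1) = Pow(Add(52776, 29279), -1) = Pow(82055, -1) = Rational(1, 82055)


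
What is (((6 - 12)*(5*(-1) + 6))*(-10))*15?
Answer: 900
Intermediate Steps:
(((6 - 12)*(5*(-1) + 6))*(-10))*15 = (-6*(-5 + 6)*(-10))*15 = (-6*1*(-10))*15 = -6*(-10)*15 = 60*15 = 900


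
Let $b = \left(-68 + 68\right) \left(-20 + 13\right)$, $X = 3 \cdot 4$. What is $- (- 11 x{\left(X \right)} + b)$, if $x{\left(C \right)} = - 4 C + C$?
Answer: $-396$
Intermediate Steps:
$X = 12$
$x{\left(C \right)} = - 3 C$
$b = 0$ ($b = 0 \left(-7\right) = 0$)
$- (- 11 x{\left(X \right)} + b) = - (- 11 \left(\left(-3\right) 12\right) + 0) = - (\left(-11\right) \left(-36\right) + 0) = - (396 + 0) = \left(-1\right) 396 = -396$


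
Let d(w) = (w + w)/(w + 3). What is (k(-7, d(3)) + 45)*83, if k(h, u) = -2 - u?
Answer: 3486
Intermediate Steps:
d(w) = 2*w/(3 + w) (d(w) = (2*w)/(3 + w) = 2*w/(3 + w))
(k(-7, d(3)) + 45)*83 = ((-2 - 2*3/(3 + 3)) + 45)*83 = ((-2 - 2*3/6) + 45)*83 = ((-2 - 1*1) + 45)*83 = ((-2 - 1) + 45)*83 = (-3 + 45)*83 = 42*83 = 3486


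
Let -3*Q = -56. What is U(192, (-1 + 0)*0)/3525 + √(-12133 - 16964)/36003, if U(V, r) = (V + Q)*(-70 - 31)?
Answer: -63832/10575 + I*√3233/12001 ≈ -6.0361 + 0.0047379*I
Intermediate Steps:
Q = 56/3 (Q = -⅓*(-56) = 56/3 ≈ 18.667)
U(V, r) = -5656/3 - 101*V (U(V, r) = (V + 56/3)*(-70 - 31) = (56/3 + V)*(-101) = -5656/3 - 101*V)
U(192, (-1 + 0)*0)/3525 + √(-12133 - 16964)/36003 = (-5656/3 - 101*192)/3525 + √(-12133 - 16964)/36003 = (-5656/3 - 19392)*(1/3525) + √(-29097)*(1/36003) = -63832/3*1/3525 + (3*I*√3233)*(1/36003) = -63832/10575 + I*√3233/12001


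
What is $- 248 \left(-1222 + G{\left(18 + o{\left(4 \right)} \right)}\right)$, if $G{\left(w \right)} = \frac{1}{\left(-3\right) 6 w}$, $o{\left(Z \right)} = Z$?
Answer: $\frac{30002606}{99} \approx 3.0306 \cdot 10^{5}$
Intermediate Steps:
$G{\left(w \right)} = - \frac{1}{18 w}$ ($G{\left(w \right)} = \frac{1}{\left(-18\right) w} = - \frac{1}{18 w}$)
$- 248 \left(-1222 + G{\left(18 + o{\left(4 \right)} \right)}\right) = - 248 \left(-1222 - \frac{1}{18 \left(18 + 4\right)}\right) = - 248 \left(-1222 - \frac{1}{18 \cdot 22}\right) = - 248 \left(-1222 - \frac{1}{396}\right) = \left(-248\right) \left(- \frac{483913}{396}\right) = \frac{30002606}{99}$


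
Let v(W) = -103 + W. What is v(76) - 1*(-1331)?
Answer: 1304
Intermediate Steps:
v(76) - 1*(-1331) = (-103 + 76) - 1*(-1331) = -27 + 1331 = 1304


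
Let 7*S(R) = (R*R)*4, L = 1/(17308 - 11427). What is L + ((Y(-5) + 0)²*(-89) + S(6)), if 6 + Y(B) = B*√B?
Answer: 326930678/41167 - 5340*I*√5 ≈ 7941.6 - 11941.0*I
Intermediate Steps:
Y(B) = -6 + B^(3/2) (Y(B) = -6 + B*√B = -6 + B^(3/2))
L = 1/5881 ≈ 0.00017004
S(R) = 4*R²/7 (S(R) = ((R*R)*4)/7 = (R²*4)/7 = (4*R²)/7 = 4*R²/7)
L + ((Y(-5) + 0)²*(-89) + S(6)) = 1/5881 + (((-6 + (-5)^(3/2)) + 0)²*(-89) + (4/7)*6²) = 1/5881 + (((-6 - 5*I*√5) + 0)²*(-89) + (4/7)*36) = 1/5881 + ((-6 - 5*I*√5)²*(-89) + 144/7) = 1/5881 + (-89*(-6 - 5*I*√5)² + 144/7) = 1/5881 + (144/7 - 89*(-6 - 5*I*√5)²) = 846871/41167 - 89*(-6 - 5*I*√5)²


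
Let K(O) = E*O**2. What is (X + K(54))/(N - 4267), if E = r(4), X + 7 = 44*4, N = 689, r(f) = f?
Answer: -11833/3578 ≈ -3.3072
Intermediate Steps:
X = 169 (X = -7 + 44*4 = -7 + 176 = 169)
E = 4
K(O) = 4*O**2
(X + K(54))/(N - 4267) = (169 + 4*54**2)/(689 - 4267) = (169 + 4*2916)/(-3578) = (169 + 11664)*(-1/3578) = 11833*(-1/3578) = -11833/3578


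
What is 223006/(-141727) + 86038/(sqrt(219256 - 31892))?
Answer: -223006/141727 + 43019*sqrt(46841)/46841 ≈ 197.19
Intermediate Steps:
223006/(-141727) + 86038/(sqrt(219256 - 31892)) = 223006*(-1/141727) + 86038/(sqrt(187364)) = -223006/141727 + 86038/((2*sqrt(46841))) = -223006/141727 + 86038*(sqrt(46841)/93682) = -223006/141727 + 43019*sqrt(46841)/46841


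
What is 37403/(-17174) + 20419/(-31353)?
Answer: -217624595/76922346 ≈ -2.8291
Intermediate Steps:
37403/(-17174) + 20419/(-31353) = 37403*(-1/17174) + 20419*(-1/31353) = -37403/17174 - 2917/4479 = -217624595/76922346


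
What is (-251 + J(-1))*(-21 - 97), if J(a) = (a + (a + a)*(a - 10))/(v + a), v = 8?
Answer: 29264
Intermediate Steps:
J(a) = (a + 2*a*(-10 + a))/(8 + a) (J(a) = (a + (a + a)*(a - 10))/(8 + a) = (a + (2*a)*(-10 + a))/(8 + a) = (a + 2*a*(-10 + a))/(8 + a))
(-251 + J(-1))*(-21 - 97) = (-251 - (-19 + 2*(-1))/(8 - 1))*(-21 - 97) = (-251 - 1*(-19 - 2)/7)*(-118) = (-251 - 1*⅐*(-21))*(-118) = (-251 + 3)*(-118) = -248*(-118) = 29264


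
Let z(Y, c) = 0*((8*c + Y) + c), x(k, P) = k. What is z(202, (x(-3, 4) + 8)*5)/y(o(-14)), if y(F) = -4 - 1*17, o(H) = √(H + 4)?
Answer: 0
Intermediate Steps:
o(H) = √(4 + H)
y(F) = -21 (y(F) = -4 - 17 = -21)
z(Y, c) = 0 (z(Y, c) = 0*((Y + 8*c) + c) = 0*(Y + 9*c) = 0)
z(202, (x(-3, 4) + 8)*5)/y(o(-14)) = 0/(-21) = 0*(-1/21) = 0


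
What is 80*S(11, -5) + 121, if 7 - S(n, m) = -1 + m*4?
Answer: 2361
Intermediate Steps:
S(n, m) = 8 - 4*m (S(n, m) = 7 - (-1 + m*4) = 7 - (-1 + 4*m) = 7 + (1 - 4*m) = 8 - 4*m)
80*S(11, -5) + 121 = 80*(8 - 4*(-5)) + 121 = 80*(8 + 20) + 121 = 80*28 + 121 = 2240 + 121 = 2361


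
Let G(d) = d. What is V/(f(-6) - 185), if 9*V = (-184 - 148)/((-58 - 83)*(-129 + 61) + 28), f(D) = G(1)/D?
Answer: 83/4006266 ≈ 2.0718e-5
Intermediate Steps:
f(D) = 1/D
V = -83/21636 (V = ((-184 - 148)/((-58 - 83)*(-129 + 61) + 28))/9 = (-332/(-141*(-68) + 28))/9 = (-332/(9588 + 28))/9 = (-332/9616)/9 = (-332*1/9616)/9 = (⅑)*(-83/2404) = -83/21636 ≈ -0.0038362)
V/(f(-6) - 185) = -83/21636/(1/(-6) - 185) = -83/21636/(-⅙ - 185) = -83/21636/(-1111/6) = -6/1111*(-83/21636) = 83/4006266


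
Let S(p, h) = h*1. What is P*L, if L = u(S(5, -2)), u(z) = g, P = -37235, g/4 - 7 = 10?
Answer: -2531980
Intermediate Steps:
g = 68 (g = 28 + 4*10 = 28 + 40 = 68)
S(p, h) = h
u(z) = 68
L = 68
P*L = -37235*68 = -2531980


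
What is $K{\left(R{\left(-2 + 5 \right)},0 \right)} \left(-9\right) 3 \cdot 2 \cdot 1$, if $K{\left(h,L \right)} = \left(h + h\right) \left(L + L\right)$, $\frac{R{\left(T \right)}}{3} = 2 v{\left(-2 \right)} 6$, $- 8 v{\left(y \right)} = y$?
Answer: $0$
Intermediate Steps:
$v{\left(y \right)} = - \frac{y}{8}$
$R{\left(T \right)} = 9$ ($R{\left(T \right)} = 3 \cdot 2 \left(\left(- \frac{1}{8}\right) \left(-2\right)\right) 6 = 3 \cdot 2 \cdot \frac{1}{4} \cdot 6 = 3 \cdot \frac{1}{2} \cdot 6 = 3 \cdot 3 = 9$)
$K{\left(h,L \right)} = 4 L h$ ($K{\left(h,L \right)} = 2 h 2 L = 4 L h$)
$K{\left(R{\left(-2 + 5 \right)},0 \right)} \left(-9\right) 3 \cdot 2 \cdot 1 = 4 \cdot 0 \cdot 9 \left(-9\right) 3 \cdot 2 \cdot 1 = 0 \left(-9\right) 6 \cdot 1 = 0 \cdot 6 = 0$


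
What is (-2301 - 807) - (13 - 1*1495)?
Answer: -1626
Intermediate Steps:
(-2301 - 807) - (13 - 1*1495) = -3108 - (13 - 1495) = -3108 - 1*(-1482) = -3108 + 1482 = -1626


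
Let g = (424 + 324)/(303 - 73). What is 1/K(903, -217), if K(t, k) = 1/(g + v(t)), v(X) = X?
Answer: 104219/115 ≈ 906.25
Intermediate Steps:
g = 374/115 (g = 748/230 = 748*(1/230) = 374/115 ≈ 3.2522)
K(t, k) = 1/(374/115 + t)
1/K(903, -217) = 1/(115/(374 + 115*903)) = 1/(115/(374 + 103845)) = 1/(115/104219) = 104219/115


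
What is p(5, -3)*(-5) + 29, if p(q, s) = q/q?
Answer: 24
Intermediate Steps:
p(q, s) = 1
p(5, -3)*(-5) + 29 = 1*(-5) + 29 = -5 + 29 = 24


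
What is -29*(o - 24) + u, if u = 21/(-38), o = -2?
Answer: 28631/38 ≈ 753.45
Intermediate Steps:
u = -21/38 (u = 21*(-1/38) = -21/38 ≈ -0.55263)
-29*(o - 24) + u = -29*(-2 - 24) - 21/38 = -29*(-26) - 21/38 = 754 - 21/38 = 28631/38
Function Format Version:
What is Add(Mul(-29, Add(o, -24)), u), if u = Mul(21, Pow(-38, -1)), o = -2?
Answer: Rational(28631, 38) ≈ 753.45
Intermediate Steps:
u = Rational(-21, 38) (u = Mul(21, Rational(-1, 38)) = Rational(-21, 38) ≈ -0.55263)
Add(Mul(-29, Add(o, -24)), u) = Add(Mul(-29, Add(-2, -24)), Rational(-21, 38)) = Add(Mul(-29, -26), Rational(-21, 38)) = Add(754, Rational(-21, 38)) = Rational(28631, 38)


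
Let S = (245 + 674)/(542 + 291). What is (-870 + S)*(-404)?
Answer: 292411564/833 ≈ 3.5103e+5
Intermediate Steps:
S = 919/833 ≈ 1.1032
(-870 + S)*(-404) = (-870 + 919/833)*(-404) = -723791/833*(-404) = 292411564/833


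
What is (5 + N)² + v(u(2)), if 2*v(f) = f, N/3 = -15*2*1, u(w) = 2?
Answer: 7226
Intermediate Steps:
N = -90 (N = 3*(-15*2*1) = 3*(-3*10*1) = 3*(-30*1) = 3*(-30) = -90)
v(f) = f/2
(5 + N)² + v(u(2)) = (5 - 90)² + (½)*2 = (-85)² + 1 = 7225 + 1 = 7226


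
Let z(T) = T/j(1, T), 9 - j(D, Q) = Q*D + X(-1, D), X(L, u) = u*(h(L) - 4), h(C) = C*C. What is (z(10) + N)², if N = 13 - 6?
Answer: 144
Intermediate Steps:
h(C) = C²
X(L, u) = u*(-4 + L²) (X(L, u) = u*(L² - 4) = u*(-4 + L²))
N = 7
j(D, Q) = 9 + 3*D - D*Q (j(D, Q) = 9 - (Q*D + D*(-4 + (-1)²)) = 9 - (D*Q + D*(-4 + 1)) = 9 - (D*Q + D*(-3)) = 9 - (D*Q - 3*D) = 9 - (-3*D + D*Q) = 9 + (3*D - D*Q) = 9 + 3*D - D*Q)
z(T) = T/(12 - T) (z(T) = T/(9 + 3*1 - 1*1*T) = T/(9 + 3 - T) = T/(12 - T))
(z(10) + N)² = (-1*10/(-12 + 10) + 7)² = (-1*10/(-2) + 7)² = (-1*10*(-½) + 7)² = (5 + 7)² = 12² = 144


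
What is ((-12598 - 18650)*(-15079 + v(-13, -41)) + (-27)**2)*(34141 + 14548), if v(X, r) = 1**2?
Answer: 22940215416297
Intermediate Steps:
v(X, r) = 1
((-12598 - 18650)*(-15079 + v(-13, -41)) + (-27)**2)*(34141 + 14548) = ((-12598 - 18650)*(-15079 + 1) + (-27)**2)*(34141 + 14548) = (-31248*(-15078) + 729)*48689 = (471157344 + 729)*48689 = 471158073*48689 = 22940215416297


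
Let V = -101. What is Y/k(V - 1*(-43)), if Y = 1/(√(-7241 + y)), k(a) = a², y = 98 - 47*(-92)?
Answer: -I*√2819/9483116 ≈ -5.5988e-6*I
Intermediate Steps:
y = 4422 (y = 98 + 4324 = 4422)
Y = -I*√2819/2819 (Y = 1/(√(-7241 + 4422)) = 1/(√(-2819)) = 1/(I*√2819) = -I*√2819/2819 ≈ -0.018834*I)
Y/k(V - 1*(-43)) = (-I*√2819/2819)/((-101 - 1*(-43))²) = (-I*√2819/2819)/((-101 + 43)²) = (-I*√2819/2819)/((-58)²) = -I*√2819/2819/3364 = -I*√2819/2819*(1/3364) = -I*√2819/9483116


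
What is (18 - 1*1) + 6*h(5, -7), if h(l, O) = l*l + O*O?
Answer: 461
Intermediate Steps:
h(l, O) = O² + l² (h(l, O) = l² + O² = O² + l²)
(18 - 1*1) + 6*h(5, -7) = (18 - 1*1) + 6*((-7)² + 5²) = (18 - 1) + 6*(49 + 25) = 17 + 6*74 = 17 + 444 = 461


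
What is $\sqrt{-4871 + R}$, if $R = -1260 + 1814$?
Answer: $i \sqrt{4317} \approx 65.704 i$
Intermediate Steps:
$R = 554$
$\sqrt{-4871 + R} = \sqrt{-4871 + 554} = \sqrt{-4317} = i \sqrt{4317}$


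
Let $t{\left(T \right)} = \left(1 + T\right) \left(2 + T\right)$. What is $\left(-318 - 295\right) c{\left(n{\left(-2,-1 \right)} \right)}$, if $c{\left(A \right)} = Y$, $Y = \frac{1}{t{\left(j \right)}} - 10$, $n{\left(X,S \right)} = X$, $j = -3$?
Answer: $\frac{11647}{2} \approx 5823.5$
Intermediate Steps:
$Y = - \frac{19}{2}$ ($Y = \frac{1}{2 + \left(-3\right)^{2} + 3 \left(-3\right)} - 10 = \frac{1}{2 + 9 - 9} - 10 = \frac{1}{2} - 10 = - \frac{19}{2} \approx -9.5$)
$c{\left(A \right)} = - \frac{19}{2}$
$\left(-318 - 295\right) c{\left(n{\left(-2,-1 \right)} \right)} = \left(-318 - 295\right) \left(- \frac{19}{2}\right) = \left(-613\right) \left(- \frac{19}{2}\right) = \frac{11647}{2}$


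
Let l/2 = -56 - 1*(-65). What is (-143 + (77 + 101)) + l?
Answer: 53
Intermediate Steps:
l = 18 (l = 2*(-56 - 1*(-65)) = 2*(-56 + 65) = 2*9 = 18)
(-143 + (77 + 101)) + l = (-143 + (77 + 101)) + 18 = (-143 + 178) + 18 = 35 + 18 = 53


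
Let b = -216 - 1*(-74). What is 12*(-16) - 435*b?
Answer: 61578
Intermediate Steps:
b = -142 (b = -216 + 74 = -142)
12*(-16) - 435*b = 12*(-16) - 435*(-142) = -192 + 61770 = 61578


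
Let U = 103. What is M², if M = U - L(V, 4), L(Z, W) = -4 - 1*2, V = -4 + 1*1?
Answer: 11881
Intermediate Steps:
V = -3 (V = -4 + 1 = -3)
L(Z, W) = -6 (L(Z, W) = -4 - 2 = -6)
M = 109 (M = 103 - 1*(-6) = 103 + 6 = 109)
M² = 109² = 11881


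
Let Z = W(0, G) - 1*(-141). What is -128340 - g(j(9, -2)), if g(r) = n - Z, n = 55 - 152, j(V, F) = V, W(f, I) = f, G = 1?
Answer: -128102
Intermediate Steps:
n = -97
Z = 141 (Z = 0 - 1*(-141) = 0 + 141 = 141)
g(r) = -238 (g(r) = -97 - 1*141 = -97 - 141 = -238)
-128340 - g(j(9, -2)) = -128340 - 1*(-238) = -128340 + 238 = -128102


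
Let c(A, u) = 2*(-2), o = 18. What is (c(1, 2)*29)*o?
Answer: -2088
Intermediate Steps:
c(A, u) = -4
(c(1, 2)*29)*o = -4*29*18 = -116*18 = -2088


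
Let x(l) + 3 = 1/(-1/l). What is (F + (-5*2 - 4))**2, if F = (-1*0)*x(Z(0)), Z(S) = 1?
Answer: 196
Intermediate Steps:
x(l) = -3 - l (x(l) = -3 + 1/(-1/l) = -3 - l)
F = 0 (F = (-1*0)*(-3 - 1*1) = 0*(-3 - 1) = 0*(-4) = 0)
(F + (-5*2 - 4))**2 = (0 + (-5*2 - 4))**2 = (0 + (-10 - 4))**2 = (0 - 14)**2 = (-14)**2 = 196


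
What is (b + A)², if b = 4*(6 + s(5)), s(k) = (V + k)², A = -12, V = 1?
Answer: 24336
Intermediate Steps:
s(k) = (1 + k)²
b = 168 (b = 4*(6 + (1 + 5)²) = 4*(6 + 6²) = 4*(6 + 36) = 4*42 = 168)
(b + A)² = (168 - 12)² = 156² = 24336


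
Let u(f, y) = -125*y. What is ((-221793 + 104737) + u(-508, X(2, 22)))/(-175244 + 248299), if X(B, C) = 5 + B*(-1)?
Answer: -117431/73055 ≈ -1.6074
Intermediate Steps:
X(B, C) = 5 - B
((-221793 + 104737) + u(-508, X(2, 22)))/(-175244 + 248299) = ((-221793 + 104737) - 125*(5 - 1*2))/(-175244 + 248299) = (-117056 - 125*(5 - 2))/73055 = (-117056 - 125*3)*(1/73055) = (-117056 - 375)*(1/73055) = -117431*1/73055 = -117431/73055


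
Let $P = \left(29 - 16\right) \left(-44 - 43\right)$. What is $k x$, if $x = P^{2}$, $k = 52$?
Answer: $66516372$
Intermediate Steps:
$P = -1131$ ($P = 13 \left(-87\right) = -1131$)
$x = 1279161$ ($x = \left(-1131\right)^{2} = 1279161$)
$k x = 52 \cdot 1279161 = 66516372$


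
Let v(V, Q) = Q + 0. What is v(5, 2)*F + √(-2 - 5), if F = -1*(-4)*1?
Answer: 8 + I*√7 ≈ 8.0 + 2.6458*I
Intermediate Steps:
v(V, Q) = Q
F = 4 (F = 4*1 = 4)
v(5, 2)*F + √(-2 - 5) = 2*4 + √(-2 - 5) = 8 + √(-7) = 8 + I*√7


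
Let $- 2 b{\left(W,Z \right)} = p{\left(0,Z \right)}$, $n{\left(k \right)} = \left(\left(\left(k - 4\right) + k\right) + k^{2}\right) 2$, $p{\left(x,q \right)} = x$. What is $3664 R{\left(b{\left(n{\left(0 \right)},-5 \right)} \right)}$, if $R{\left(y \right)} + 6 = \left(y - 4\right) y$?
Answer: $-21984$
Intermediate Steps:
$n{\left(k \right)} = -8 + 2 k^{2} + 4 k$ ($n{\left(k \right)} = \left(\left(\left(-4 + k\right) + k\right) + k^{2}\right) 2 = \left(\left(-4 + 2 k\right) + k^{2}\right) 2 = \left(-4 + k^{2} + 2 k\right) 2 = -8 + 2 k^{2} + 4 k$)
$b{\left(W,Z \right)} = 0$ ($b{\left(W,Z \right)} = \left(- \frac{1}{2}\right) 0 = 0$)
$R{\left(y \right)} = -6 + y \left(-4 + y\right)$ ($R{\left(y \right)} = -6 + \left(y - 4\right) y = -6 + \left(-4 + y\right) y = -6 + y \left(-4 + y\right)$)
$3664 R{\left(b{\left(n{\left(0 \right)},-5 \right)} \right)} = 3664 \left(-6 + 0^{2} - 0\right) = 3664 \left(-6 + 0 + 0\right) = 3664 \left(-6\right) = -21984$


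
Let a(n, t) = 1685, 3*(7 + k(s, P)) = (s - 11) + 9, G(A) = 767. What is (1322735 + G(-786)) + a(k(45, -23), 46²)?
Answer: 1325187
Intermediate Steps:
k(s, P) = -23/3 + s/3 (k(s, P) = -7 + ((s - 11) + 9)/3 = -7 + ((-11 + s) + 9)/3 = -7 + (-2 + s)/3 = -7 + (-⅔ + s/3) = -23/3 + s/3)
(1322735 + G(-786)) + a(k(45, -23), 46²) = (1322735 + 767) + 1685 = 1323502 + 1685 = 1325187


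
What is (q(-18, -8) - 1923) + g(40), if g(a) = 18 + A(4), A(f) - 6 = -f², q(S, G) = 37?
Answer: -1878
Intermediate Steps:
A(f) = 6 - f²
g(a) = 8 (g(a) = 18 + (6 - 1*4²) = 18 + (6 - 1*16) = 18 + (6 - 16) = 18 - 10 = 8)
(q(-18, -8) - 1923) + g(40) = (37 - 1923) + 8 = -1886 + 8 = -1878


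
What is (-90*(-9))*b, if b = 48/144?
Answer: 270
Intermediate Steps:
b = ⅓ (b = 48*(1/144) = ⅓ ≈ 0.33333)
(-90*(-9))*b = -90*(-9)*(⅓) = 810*(⅓) = 270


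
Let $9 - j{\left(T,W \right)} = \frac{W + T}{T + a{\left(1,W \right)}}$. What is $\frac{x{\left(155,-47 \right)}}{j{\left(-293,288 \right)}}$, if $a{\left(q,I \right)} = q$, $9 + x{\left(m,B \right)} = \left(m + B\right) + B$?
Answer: $\frac{15184}{2623} \approx 5.7888$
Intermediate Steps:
$x{\left(m,B \right)} = -9 + m + 2 B$ ($x{\left(m,B \right)} = -9 + \left(\left(m + B\right) + B\right) = -9 + \left(\left(B + m\right) + B\right) = -9 + \left(m + 2 B\right) = -9 + m + 2 B$)
$j{\left(T,W \right)} = 9 - \frac{T + W}{1 + T}$ ($j{\left(T,W \right)} = 9 - \frac{W + T}{T + 1} = 9 - \frac{T + W}{1 + T}$)
$\frac{x{\left(155,-47 \right)}}{j{\left(-293,288 \right)}} = \frac{-9 + 155 + 2 \left(-47\right)}{\frac{1}{1 - 293} \left(9 - 288 + 8 \left(-293\right)\right)} = \frac{-9 + 155 - 94}{\frac{1}{-292} \left(9 - 288 - 2344\right)} = \frac{52}{\left(- \frac{1}{292}\right) \left(-2623\right)} = \frac{52}{\frac{2623}{292}} = 52 \cdot \frac{292}{2623} = \frac{15184}{2623}$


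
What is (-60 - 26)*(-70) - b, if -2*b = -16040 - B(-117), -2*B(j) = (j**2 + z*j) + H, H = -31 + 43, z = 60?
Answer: -1319/4 ≈ -329.75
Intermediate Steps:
H = 12
B(j) = -6 - 30*j - j**2/2 (B(j) = -((j**2 + 60*j) + 12)/2 = -(12 + j**2 + 60*j)/2 = -6 - 30*j - j**2/2)
b = 25399/4 (b = -(-16040 - (-6 - 30*(-117) - 1/2*(-117)**2))/2 = -(-16040 - (-6 + 3510 - 1/2*13689))/2 = -(-16040 - (-6 + 3510 - 13689/2))/2 = -(-16040 - 1*(-6681/2))/2 = -(-16040 + 6681/2)/2 = -1/2*(-25399/2) = 25399/4 ≈ 6349.8)
(-60 - 26)*(-70) - b = (-60 - 26)*(-70) - 1*25399/4 = -86*(-70) - 25399/4 = 6020 - 25399/4 = -1319/4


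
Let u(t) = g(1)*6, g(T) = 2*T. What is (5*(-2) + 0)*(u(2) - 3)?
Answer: -90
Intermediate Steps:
u(t) = 12 (u(t) = (2*1)*6 = 2*6 = 12)
(5*(-2) + 0)*(u(2) - 3) = (5*(-2) + 0)*(12 - 3) = (-10 + 0)*9 = -10*9 = -90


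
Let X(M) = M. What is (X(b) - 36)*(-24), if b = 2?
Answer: 816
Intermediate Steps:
(X(b) - 36)*(-24) = (2 - 36)*(-24) = -34*(-24) = 816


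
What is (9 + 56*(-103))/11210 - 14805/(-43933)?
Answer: -87046097/492488930 ≈ -0.17675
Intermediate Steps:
(9 + 56*(-103))/11210 - 14805/(-43933) = (9 - 5768)*(1/11210) - 14805*(-1/43933) = -5759*1/11210 + 14805/43933 = -5759/11210 + 14805/43933 = -87046097/492488930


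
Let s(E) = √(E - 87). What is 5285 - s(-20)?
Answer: 5285 - I*√107 ≈ 5285.0 - 10.344*I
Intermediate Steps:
s(E) = √(-87 + E)
5285 - s(-20) = 5285 - √(-87 - 20) = 5285 - √(-107) = 5285 - I*√107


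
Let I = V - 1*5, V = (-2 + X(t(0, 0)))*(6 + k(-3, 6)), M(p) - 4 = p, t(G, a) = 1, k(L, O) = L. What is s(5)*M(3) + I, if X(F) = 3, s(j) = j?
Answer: 33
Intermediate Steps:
M(p) = 4 + p
V = 3 (V = (-2 + 3)*(6 - 3) = 1*3 = 3)
I = -2 (I = 3 - 1*5 = 3 - 5 = -2)
s(5)*M(3) + I = 5*(4 + 3) - 2 = 5*7 - 2 = 35 - 2 = 33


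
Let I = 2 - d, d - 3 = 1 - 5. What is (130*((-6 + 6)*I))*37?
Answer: 0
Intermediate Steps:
d = -1 (d = 3 + (1 - 5) = 3 - 4 = -1)
I = 3 (I = 2 - 1*(-1) = 2 + 1 = 3)
(130*((-6 + 6)*I))*37 = (130*((-6 + 6)*3))*37 = (130*(0*3))*37 = (130*0)*37 = 0*37 = 0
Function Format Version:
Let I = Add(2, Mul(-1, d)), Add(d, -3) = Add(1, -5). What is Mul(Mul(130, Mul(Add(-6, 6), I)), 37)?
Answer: 0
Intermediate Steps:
d = -1 (d = Add(3, Add(1, -5)) = Add(3, -4) = -1)
I = 3 (I = Add(2, Mul(-1, -1)) = Add(2, 1) = 3)
Mul(Mul(130, Mul(Add(-6, 6), I)), 37) = Mul(Mul(130, Mul(Add(-6, 6), 3)), 37) = Mul(Mul(130, Mul(0, 3)), 37) = Mul(Mul(130, 0), 37) = Mul(0, 37) = 0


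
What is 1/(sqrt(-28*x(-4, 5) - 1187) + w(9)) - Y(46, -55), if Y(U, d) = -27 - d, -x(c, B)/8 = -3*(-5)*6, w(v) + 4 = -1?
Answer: -530539/18948 + sqrt(18973)/18948 ≈ -27.992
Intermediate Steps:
w(v) = -5 (w(v) = -4 - 1 = -5)
x(c, B) = -720 (x(c, B) = -8*(-3*(-5))*6 = -120*6 = -8*90 = -720)
1/(sqrt(-28*x(-4, 5) - 1187) + w(9)) - Y(46, -55) = 1/(sqrt(-28*(-720) - 1187) - 5) - (-27 - 1*(-55)) = 1/(sqrt(20160 - 1187) - 5) - (-27 + 55) = 1/(sqrt(18973) - 5) - 1*28 = 1/(-5 + sqrt(18973)) - 28 = -28 + 1/(-5 + sqrt(18973))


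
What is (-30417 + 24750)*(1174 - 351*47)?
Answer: 86835441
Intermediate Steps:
(-30417 + 24750)*(1174 - 351*47) = -5667*(1174 - 16497) = -5667*(-15323) = 86835441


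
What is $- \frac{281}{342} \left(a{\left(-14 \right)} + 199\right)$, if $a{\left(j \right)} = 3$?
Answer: $- \frac{28381}{171} \approx -165.97$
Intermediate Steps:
$- \frac{281}{342} \left(a{\left(-14 \right)} + 199\right) = - \frac{281}{342} \left(3 + 199\right) = \left(-281\right) \frac{1}{342} \cdot 202 = \left(- \frac{281}{342}\right) 202 = - \frac{28381}{171}$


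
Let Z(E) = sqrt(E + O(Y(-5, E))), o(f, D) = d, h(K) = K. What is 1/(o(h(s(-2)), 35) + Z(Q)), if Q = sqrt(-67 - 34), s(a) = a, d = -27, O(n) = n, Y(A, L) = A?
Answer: -1/(27 - sqrt(-5 + I*sqrt(101))) ≈ -0.039128 - 0.0044162*I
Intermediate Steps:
o(f, D) = -27
Q = I*sqrt(101) (Q = sqrt(-101) = I*sqrt(101) ≈ 10.05*I)
Z(E) = sqrt(-5 + E) (Z(E) = sqrt(E - 5) = sqrt(-5 + E))
1/(o(h(s(-2)), 35) + Z(Q)) = 1/(-27 + sqrt(-5 + I*sqrt(101)))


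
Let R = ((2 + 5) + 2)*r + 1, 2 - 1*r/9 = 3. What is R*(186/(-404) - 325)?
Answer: 2629720/101 ≈ 26037.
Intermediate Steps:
r = -9 (r = 18 - 9*3 = 18 - 27 = -9)
R = -80 (R = ((2 + 5) + 2)*(-9) + 1 = (7 + 2)*(-9) + 1 = 9*(-9) + 1 = -81 + 1 = -80)
R*(186/(-404) - 325) = -80*(186/(-404) - 325) = -80*(186*(-1/404) - 325) = -80*(-93/202 - 325) = -80*(-65743/202) = 2629720/101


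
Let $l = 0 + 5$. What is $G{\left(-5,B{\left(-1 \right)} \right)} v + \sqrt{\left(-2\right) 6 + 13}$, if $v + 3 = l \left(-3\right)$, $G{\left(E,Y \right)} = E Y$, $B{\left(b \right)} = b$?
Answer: $-89$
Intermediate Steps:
$l = 5$
$v = -18$ ($v = -3 + 5 \left(-3\right) = -3 - 15 = -18$)
$G{\left(-5,B{\left(-1 \right)} \right)} v + \sqrt{\left(-2\right) 6 + 13} = \left(-5\right) \left(-1\right) \left(-18\right) + \sqrt{\left(-2\right) 6 + 13} = 5 \left(-18\right) + \sqrt{-12 + 13} = -90 + \sqrt{1} = -90 + 1 = -89$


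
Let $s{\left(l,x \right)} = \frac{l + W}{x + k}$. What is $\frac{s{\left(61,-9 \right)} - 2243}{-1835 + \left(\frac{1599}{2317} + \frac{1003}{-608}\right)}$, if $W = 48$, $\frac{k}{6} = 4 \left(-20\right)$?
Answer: $\frac{1545293232896}{1264740953991} \approx 1.2218$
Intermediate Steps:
$k = -480$ ($k = 6 \cdot 4 \left(-20\right) = 6 \left(-80\right) = -480$)
$s{\left(l,x \right)} = \frac{48 + l}{-480 + x}$ ($s{\left(l,x \right)} = \frac{l + 48}{x - 480} = \frac{48 + l}{-480 + x}$)
$\frac{s{\left(61,-9 \right)} - 2243}{-1835 + \left(\frac{1599}{2317} + \frac{1003}{-608}\right)} = \frac{\frac{48 + 61}{-480 - 9} - 2243}{-1835 + \left(\frac{1599}{2317} + \frac{1003}{-608}\right)} = \frac{\frac{1}{-489} \cdot 109 - 2243}{-1835 + \left(1599 \cdot \frac{1}{2317} + 1003 \left(- \frac{1}{608}\right)\right)} = \frac{\left(- \frac{1}{489}\right) 109 - 2243}{-1835 + \left(\frac{1599}{2317} - \frac{1003}{608}\right)} = \frac{- \frac{109}{489} - 2243}{-1835 - \frac{1351759}{1408736}} = - \frac{1096936}{489 \left(- \frac{2586382319}{1408736}\right)} = \left(- \frac{1096936}{489}\right) \left(- \frac{1408736}{2586382319}\right) = \frac{1545293232896}{1264740953991}$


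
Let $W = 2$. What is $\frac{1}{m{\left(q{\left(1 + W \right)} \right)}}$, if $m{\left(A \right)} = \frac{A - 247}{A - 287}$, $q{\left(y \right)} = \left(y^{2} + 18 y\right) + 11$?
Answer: $\frac{213}{173} \approx 1.2312$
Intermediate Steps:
$q{\left(y \right)} = 11 + y^{2} + 18 y$
$m{\left(A \right)} = \frac{-247 + A}{-287 + A}$
$\frac{1}{m{\left(q{\left(1 + W \right)} \right)}} = \frac{1}{\frac{1}{-287 + \left(11 + \left(1 + 2\right)^{2} + 18 \left(1 + 2\right)\right)} \left(-247 + \left(11 + \left(1 + 2\right)^{2} + 18 \left(1 + 2\right)\right)\right)} = \frac{1}{\frac{1}{-287 + \left(11 + 3^{2} + 18 \cdot 3\right)} \left(-247 + \left(11 + 3^{2} + 18 \cdot 3\right)\right)} = \frac{1}{\frac{1}{-287 + \left(11 + 9 + 54\right)} \left(-247 + \left(11 + 9 + 54\right)\right)} = \frac{1}{\frac{1}{-287 + 74} \left(-247 + 74\right)} = \frac{1}{\frac{1}{-213} \left(-173\right)} = \frac{1}{\left(- \frac{1}{213}\right) \left(-173\right)} = \frac{1}{\frac{173}{213}} = \frac{213}{173}$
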